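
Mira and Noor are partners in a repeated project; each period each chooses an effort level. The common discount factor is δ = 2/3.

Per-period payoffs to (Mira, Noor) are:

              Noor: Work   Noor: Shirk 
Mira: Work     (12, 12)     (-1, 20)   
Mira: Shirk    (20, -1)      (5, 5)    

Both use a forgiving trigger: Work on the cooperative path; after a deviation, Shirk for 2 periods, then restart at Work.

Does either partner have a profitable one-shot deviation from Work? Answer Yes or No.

Comparing payoff streams over the 3 periods until play realigns: cooperate → 12(1+δ+…+δ^2); deviate → 20 + 5(δ+…+δ^2).
Cooperation is sustained iff (12−5)(δ+…+δ^2) ≥ 20−12.
δ+…+δ^2 = 2/3·(1−(2/3)^2)/(1−2/3) = 1.1111, and (20−12)/(12−5) = 1.1429.
1.1111 < 1.1429, so cooperation is not sustainable.

Yes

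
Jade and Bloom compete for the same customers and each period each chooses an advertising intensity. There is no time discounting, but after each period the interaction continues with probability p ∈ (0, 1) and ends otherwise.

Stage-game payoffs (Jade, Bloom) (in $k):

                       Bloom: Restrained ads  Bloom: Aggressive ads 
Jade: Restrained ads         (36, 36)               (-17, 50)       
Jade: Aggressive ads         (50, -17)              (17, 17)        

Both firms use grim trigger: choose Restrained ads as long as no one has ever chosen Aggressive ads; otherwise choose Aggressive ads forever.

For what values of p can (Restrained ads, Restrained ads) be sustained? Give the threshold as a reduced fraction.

Expected cooperation value is 36 + p·36 + p²·36 + … = 36/(1−p); deviation gives 50 + p·17/(1−p).
36 ≥ 50(1−p) + 17p ⇒ 33p ≥ 14 ⇒ p ≥ 14/33.

14/33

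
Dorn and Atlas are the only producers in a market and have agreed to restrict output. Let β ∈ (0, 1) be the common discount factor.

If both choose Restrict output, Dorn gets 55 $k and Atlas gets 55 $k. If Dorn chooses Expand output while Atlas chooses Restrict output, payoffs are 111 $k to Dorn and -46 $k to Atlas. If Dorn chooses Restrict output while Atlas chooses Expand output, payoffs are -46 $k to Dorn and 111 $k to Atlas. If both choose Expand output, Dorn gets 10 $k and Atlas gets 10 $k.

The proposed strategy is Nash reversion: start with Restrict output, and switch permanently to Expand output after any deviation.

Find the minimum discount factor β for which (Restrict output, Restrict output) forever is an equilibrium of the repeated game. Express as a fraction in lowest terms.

56/101

Under grim trigger the critical discount factor is (T−C)/(T−P) with T = 111, C = 55, P = 10.
β* = (111−55)/(111−10) = 56/101.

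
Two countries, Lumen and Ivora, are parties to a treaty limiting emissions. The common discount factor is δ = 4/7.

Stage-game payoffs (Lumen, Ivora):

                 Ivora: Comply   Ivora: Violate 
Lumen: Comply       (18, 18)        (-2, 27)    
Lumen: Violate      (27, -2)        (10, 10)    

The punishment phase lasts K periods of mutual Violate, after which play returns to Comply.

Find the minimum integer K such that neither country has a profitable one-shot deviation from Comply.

Need Σ_{k=1}^{K} δ^k ≥ (27−18)/(18−10) = 1.1250 at δ = 4/7.
At K = 3 the sum is 1.0845 < 1.1250; at K = 4 it is 1.1912 ≥ 1.1250.
So the minimum punishment length is K = 4.

4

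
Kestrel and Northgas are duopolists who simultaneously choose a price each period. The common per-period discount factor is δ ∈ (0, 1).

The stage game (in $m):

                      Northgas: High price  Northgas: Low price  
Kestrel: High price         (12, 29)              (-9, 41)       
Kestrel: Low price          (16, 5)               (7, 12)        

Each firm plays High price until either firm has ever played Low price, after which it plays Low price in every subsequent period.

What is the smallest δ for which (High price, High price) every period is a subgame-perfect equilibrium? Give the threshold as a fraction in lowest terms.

4/9

For Kestrel: deviation gain 16−12 = 4, per-period punishment loss 12−7 = 5. IC gives δ ≥ 4/9.
For Northgas: gain 12, loss 17 per period, so δ ≥ 12/29.
The tighter constraint is Kestrel's, so cooperation needs δ ≥ 4/9.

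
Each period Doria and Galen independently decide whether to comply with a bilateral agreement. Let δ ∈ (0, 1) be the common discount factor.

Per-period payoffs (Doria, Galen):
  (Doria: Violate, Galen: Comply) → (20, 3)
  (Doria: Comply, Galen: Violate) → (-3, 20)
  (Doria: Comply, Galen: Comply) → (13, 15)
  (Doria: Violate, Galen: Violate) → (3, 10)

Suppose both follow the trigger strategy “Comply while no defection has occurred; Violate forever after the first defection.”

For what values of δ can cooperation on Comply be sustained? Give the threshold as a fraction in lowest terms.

Doria's threshold: (20−13)/(20−3) = 7/17.
Galen's threshold: (20−15)/(20−10) = 1/2.
7/17 < 1/2, so Galen binds and δ* = 1/2.

1/2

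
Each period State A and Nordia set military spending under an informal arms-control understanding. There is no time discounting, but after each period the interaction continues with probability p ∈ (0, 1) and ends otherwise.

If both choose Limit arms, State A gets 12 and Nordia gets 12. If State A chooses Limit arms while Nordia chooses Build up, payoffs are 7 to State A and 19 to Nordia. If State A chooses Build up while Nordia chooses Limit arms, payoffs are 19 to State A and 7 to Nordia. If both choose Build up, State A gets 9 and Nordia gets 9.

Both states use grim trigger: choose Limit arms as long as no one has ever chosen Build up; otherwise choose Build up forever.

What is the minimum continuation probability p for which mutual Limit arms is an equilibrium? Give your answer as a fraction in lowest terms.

7/10

Expected cooperation value is 12 + p·12 + p²·12 + … = 12/(1−p); deviation gives 19 + p·9/(1−p).
12 ≥ 19(1−p) + 9p ⇒ 10p ≥ 7 ⇒ p ≥ 7/10.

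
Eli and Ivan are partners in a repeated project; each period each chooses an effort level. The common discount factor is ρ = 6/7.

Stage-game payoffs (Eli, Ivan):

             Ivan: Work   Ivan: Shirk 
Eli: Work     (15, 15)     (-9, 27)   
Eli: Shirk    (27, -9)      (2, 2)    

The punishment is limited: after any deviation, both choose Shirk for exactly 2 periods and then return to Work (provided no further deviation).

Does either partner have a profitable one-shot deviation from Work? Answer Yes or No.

No

A one-shot deviation gives 27 now, then 2 for 2 periods, then back to 15.
Gain from deviating: (27−15) today; loss: (15−2) in each of the next 2 periods.
No-deviation condition: (15−2)(ρ+…+ρ^2) ≥ 27−15, i.e. ρ+…+ρ^2 ≥ 12/13.
At ρ = 6/7: ρ+…+ρ^2 = 1.5918 ≥ 0.9231.
So cooperation is sustainable.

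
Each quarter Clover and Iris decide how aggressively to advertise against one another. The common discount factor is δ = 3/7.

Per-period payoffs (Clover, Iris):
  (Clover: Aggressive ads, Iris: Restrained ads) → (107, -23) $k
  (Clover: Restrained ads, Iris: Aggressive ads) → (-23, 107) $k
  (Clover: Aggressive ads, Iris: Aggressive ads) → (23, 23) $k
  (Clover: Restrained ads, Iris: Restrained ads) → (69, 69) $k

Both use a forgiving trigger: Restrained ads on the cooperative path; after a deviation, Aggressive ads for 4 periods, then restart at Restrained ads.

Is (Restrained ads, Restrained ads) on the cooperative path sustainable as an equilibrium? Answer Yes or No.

Comparing payoff streams over the 5 periods until play realigns: cooperate → 69(1+δ+…+δ^4); deviate → 107 + 23(δ+…+δ^4).
Cooperation is sustained iff (69−23)(δ+…+δ^4) ≥ 107−69.
δ+…+δ^4 = 3/7·(1−(3/7)^4)/(1−3/7) = 0.7247, and (107−69)/(69−23) = 0.8261.
0.7247 < 0.8261, so cooperation is not sustainable.

No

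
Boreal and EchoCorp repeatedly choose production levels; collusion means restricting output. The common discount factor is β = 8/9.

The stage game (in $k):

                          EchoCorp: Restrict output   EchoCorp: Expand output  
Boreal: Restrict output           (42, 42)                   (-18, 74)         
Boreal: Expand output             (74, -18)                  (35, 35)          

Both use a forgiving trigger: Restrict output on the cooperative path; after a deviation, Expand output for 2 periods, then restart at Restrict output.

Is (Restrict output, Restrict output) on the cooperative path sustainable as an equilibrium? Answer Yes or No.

No

Comparing payoff streams over the 3 periods until play realigns: cooperate → 42(1+β+…+β^2); deviate → 74 + 35(β+…+β^2).
Cooperation is sustained iff (42−35)(β+…+β^2) ≥ 74−42.
β+…+β^2 = 8/9·(1−(8/9)^2)/(1−8/9) = 1.6790, and (74−42)/(42−35) = 4.5714.
1.6790 < 4.5714, so cooperation is not sustainable.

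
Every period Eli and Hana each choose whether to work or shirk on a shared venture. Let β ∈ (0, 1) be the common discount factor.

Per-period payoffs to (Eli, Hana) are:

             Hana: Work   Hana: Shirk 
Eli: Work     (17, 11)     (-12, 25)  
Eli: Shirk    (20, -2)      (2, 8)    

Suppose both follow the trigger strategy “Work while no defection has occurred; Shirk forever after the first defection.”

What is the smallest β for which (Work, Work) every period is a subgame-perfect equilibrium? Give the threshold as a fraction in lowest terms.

Eli: cooperation gives 17 each period; deviation gives 20 once then 2 forever.
  17/(1−β) ≥ 20 + 2β/(1−β) ⇒ β ≥ 3/18 = 1/6.
Hana: cooperation gives 11 each period; deviation gives 25 once then 8 forever.
  β ≥ 14/17.
Both must hold, so the binding constraint is Hana's: β ≥ 14/17.

14/17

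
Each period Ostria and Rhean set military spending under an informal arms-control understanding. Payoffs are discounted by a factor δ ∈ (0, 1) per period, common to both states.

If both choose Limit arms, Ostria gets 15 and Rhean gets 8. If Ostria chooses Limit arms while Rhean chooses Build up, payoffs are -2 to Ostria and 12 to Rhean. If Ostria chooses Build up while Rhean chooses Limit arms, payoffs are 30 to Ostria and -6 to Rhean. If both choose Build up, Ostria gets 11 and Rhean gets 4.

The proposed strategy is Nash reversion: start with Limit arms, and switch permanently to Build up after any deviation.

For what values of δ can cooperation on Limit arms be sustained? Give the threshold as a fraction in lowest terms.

15/19

Ostria: cooperation gives 15 each period; deviation gives 30 once then 11 forever.
  15/(1−δ) ≥ 30 + 11δ/(1−δ) ⇒ δ ≥ 15/19.
Rhean: cooperation gives 8 each period; deviation gives 12 once then 4 forever.
  δ ≥ 4/8 = 1/2.
Both must hold, so the binding constraint is Ostria's: δ ≥ 15/19.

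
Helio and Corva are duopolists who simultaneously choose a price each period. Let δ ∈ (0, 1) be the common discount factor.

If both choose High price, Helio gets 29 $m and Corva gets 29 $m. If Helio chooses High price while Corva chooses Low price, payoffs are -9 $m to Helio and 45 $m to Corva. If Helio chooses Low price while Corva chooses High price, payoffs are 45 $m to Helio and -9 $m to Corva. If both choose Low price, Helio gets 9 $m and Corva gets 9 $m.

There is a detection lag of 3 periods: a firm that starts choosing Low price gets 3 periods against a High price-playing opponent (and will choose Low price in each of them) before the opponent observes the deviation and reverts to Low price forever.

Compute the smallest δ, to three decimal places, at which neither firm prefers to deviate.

The best deviation is to choose Low price for all 3 undetected periods, earning 45 each, then 9 forever once detected.
Deviation value: 45(1−δ^3)/(1−δ) + 9δ^3/(1−δ); cooperation value: 29/(1−δ).
IC: 29 ≥ 45(1−δ^3) + 9δ^3 = 45 − 36δ^3.
So δ^3 ≥ 16/36 = 4/9, giving δ ≥ (4/9)^(1/3) ≈ 0.763.

0.763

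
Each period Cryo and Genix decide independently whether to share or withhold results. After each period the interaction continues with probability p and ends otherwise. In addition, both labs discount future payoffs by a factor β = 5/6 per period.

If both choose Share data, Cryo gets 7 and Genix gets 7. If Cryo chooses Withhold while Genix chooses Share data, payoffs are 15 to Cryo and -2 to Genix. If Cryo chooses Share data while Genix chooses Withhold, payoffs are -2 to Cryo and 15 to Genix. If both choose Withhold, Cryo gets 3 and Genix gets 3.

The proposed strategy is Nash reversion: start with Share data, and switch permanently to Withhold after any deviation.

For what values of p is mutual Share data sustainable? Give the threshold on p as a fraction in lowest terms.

4/5

Expected continuation weight on next period's payoff is β·p = 5/6·p, which plays the role of the discount factor.
Cooperation requires 5/6·p ≥ (15−7)/(15−3) = 2/3, hence p ≥ 4/5.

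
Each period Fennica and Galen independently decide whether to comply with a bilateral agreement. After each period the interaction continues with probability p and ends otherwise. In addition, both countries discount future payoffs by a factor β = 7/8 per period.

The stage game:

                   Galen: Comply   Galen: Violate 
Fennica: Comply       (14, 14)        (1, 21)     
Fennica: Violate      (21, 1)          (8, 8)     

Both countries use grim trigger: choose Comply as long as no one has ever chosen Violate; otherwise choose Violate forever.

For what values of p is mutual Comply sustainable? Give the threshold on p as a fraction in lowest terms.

8/13

Expected continuation weight on next period's payoff is β·p = 7/8·p, which plays the role of the discount factor.
Cooperation requires 7/8·p ≥ (21−14)/(21−8) = 7/13, hence p ≥ 8/13.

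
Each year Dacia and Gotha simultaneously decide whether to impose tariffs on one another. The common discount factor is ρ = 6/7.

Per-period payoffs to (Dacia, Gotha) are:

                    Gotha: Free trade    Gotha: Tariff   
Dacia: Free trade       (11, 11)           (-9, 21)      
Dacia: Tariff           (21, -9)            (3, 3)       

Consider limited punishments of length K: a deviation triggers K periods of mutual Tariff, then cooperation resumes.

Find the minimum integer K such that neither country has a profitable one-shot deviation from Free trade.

2

Need Σ_{k=1}^{K} ρ^k ≥ (21−11)/(11−3) = 1.2500 at ρ = 6/7.
At K = 1 the sum is 0.8571 < 1.2500; at K = 2 it is 1.5918 ≥ 1.2500.
So the minimum punishment length is K = 2.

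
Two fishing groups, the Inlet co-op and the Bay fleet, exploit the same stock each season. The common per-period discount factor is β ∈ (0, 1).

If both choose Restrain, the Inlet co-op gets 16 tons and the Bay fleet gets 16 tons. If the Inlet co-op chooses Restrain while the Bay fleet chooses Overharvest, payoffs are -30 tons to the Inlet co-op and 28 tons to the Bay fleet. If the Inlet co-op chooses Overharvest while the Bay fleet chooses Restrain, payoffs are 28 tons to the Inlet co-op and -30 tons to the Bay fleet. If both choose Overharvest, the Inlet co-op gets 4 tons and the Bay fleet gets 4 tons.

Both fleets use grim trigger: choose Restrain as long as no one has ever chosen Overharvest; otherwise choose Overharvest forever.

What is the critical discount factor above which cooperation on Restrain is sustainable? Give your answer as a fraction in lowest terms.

One-period gain from deviating is 28 − 16 = 12. The loss is 16 − 4 = 12 in every subsequent period, with present value 12·β/(1−β).
Deviation is unprofitable when 12·β/(1−β) ≥ 12, i.e. β/(1−β) ≥ 1.
Equivalently β ≥ 12/(12+12) = 1/2.

1/2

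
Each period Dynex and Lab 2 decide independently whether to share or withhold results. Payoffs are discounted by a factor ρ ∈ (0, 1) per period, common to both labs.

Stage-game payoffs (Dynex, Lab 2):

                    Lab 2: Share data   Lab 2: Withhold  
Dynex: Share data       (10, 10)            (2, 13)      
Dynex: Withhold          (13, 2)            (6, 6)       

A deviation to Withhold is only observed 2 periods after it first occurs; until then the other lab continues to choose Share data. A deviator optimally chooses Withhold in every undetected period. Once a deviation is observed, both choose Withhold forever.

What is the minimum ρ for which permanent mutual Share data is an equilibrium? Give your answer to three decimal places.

0.655

The best deviation is to choose Withhold for all 2 undetected periods, earning 13 each, then 6 forever once detected.
Deviation value: 13(1−ρ^2)/(1−ρ) + 6ρ^2/(1−ρ); cooperation value: 10/(1−ρ).
IC: 10 ≥ 13(1−ρ^2) + 6ρ^2 = 13 − 7ρ^2.
So ρ^2 ≥ 3/7, giving ρ ≥ (3/7)^(1/2) ≈ 0.655.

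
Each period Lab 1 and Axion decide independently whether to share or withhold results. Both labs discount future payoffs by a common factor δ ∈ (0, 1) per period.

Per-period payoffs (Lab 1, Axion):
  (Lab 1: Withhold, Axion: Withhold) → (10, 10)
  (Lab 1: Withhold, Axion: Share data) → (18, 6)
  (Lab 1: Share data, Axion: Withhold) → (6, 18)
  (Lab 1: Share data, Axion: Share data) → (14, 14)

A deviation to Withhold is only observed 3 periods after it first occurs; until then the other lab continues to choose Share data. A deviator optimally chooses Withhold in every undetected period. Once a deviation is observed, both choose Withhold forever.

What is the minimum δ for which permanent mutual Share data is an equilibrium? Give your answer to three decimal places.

The best deviation is to choose Withhold for all 3 undetected periods, earning 18 each, then 10 forever once detected.
Deviation value: 18(1−δ^3)/(1−δ) + 10δ^3/(1−δ); cooperation value: 14/(1−δ).
IC: 14 ≥ 18(1−δ^3) + 10δ^3 = 18 − 8δ^3.
So δ^3 ≥ 4/8 = 1/2, giving δ ≥ (1/2)^(1/3) ≈ 0.794.

0.794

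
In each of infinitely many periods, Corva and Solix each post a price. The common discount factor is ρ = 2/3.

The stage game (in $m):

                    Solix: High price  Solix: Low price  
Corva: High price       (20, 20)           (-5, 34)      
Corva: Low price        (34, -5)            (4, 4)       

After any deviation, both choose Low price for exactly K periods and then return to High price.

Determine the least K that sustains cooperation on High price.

Need Σ_{k=1}^{K} ρ^k ≥ (34−20)/(20−4) = 0.8750 at ρ = 2/3.
At K = 1 the sum is 0.6667 < 0.8750; at K = 2 it is 1.1111 ≥ 0.8750.
So the minimum punishment length is K = 2.

2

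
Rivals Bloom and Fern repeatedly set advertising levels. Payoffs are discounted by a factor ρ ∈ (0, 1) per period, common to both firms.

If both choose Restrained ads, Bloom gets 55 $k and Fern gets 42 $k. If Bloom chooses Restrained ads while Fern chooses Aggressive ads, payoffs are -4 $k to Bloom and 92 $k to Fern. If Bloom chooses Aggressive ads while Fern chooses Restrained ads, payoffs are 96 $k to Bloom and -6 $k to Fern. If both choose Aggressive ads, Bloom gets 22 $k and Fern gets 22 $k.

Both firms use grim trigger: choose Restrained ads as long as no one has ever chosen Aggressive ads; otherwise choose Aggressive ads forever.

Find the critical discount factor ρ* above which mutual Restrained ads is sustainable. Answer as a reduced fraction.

Bloom: cooperation gives 55 each period; deviation gives 96 once then 22 forever.
  55/(1−ρ) ≥ 96 + 22ρ/(1−ρ) ⇒ ρ ≥ 41/74.
Fern: cooperation gives 42 each period; deviation gives 92 once then 22 forever.
  ρ ≥ 50/70 = 5/7.
Both must hold, so the binding constraint is Fern's: ρ ≥ 5/7.

5/7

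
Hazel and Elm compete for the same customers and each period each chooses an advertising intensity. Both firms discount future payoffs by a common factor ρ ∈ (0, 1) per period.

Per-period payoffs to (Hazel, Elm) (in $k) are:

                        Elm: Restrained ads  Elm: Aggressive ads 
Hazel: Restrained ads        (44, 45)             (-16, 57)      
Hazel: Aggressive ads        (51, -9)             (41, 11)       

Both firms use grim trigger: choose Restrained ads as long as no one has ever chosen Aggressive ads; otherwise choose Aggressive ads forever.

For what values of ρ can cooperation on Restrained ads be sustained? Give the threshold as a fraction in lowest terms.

Hazel's threshold: (51−44)/(51−41) = 7/10.
Elm's threshold: (57−45)/(57−11) = 6/23.
7/10 > 6/23, so Hazel binds and ρ* = 7/10.

7/10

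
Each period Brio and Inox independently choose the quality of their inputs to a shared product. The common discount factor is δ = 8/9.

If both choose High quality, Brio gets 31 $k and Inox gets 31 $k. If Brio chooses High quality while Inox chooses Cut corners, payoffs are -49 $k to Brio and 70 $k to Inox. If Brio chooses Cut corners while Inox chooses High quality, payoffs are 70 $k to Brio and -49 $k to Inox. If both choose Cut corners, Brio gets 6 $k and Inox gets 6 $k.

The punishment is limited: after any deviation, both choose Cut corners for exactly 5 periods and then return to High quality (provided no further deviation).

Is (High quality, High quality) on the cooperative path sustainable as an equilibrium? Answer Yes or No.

Yes

Comparing payoff streams over the 6 periods until play realigns: cooperate → 31(1+δ+…+δ^5); deviate → 70 + 6(δ+…+δ^5).
Cooperation is sustained iff (31−6)(δ+…+δ^5) ≥ 70−31.
δ+…+δ^5 = 8/9·(1−(8/9)^5)/(1−8/9) = 3.5606, and (70−31)/(31−6) = 1.5600.
3.5606 ≥ 1.5600, so cooperation is sustainable.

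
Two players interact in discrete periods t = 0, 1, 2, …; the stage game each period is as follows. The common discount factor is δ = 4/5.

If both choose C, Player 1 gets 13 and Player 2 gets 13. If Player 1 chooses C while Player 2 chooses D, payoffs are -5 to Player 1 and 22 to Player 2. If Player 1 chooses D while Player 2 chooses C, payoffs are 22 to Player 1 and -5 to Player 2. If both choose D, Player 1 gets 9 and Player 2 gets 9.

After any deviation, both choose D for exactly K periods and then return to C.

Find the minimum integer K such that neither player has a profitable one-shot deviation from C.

4

Need Σ_{k=1}^{K} δ^k ≥ (22−13)/(13−9) = 2.2500 at δ = 4/5.
At K = 3 the sum is 1.9520 < 2.2500; at K = 4 it is 2.3616 ≥ 2.2500.
So the minimum punishment length is K = 4.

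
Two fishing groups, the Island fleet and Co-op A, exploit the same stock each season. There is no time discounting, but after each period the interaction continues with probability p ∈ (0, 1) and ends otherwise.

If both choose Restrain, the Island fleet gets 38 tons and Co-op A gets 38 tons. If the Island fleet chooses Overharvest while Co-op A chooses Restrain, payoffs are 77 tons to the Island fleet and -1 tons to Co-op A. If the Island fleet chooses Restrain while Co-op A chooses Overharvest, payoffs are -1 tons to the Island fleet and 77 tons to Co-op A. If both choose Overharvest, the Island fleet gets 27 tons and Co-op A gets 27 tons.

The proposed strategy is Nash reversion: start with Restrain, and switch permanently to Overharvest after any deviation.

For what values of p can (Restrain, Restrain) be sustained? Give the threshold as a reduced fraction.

Expected cooperation value is 38 + p·38 + p²·38 + … = 38/(1−p); deviation gives 77 + p·27/(1−p).
38 ≥ 77(1−p) + 27p ⇒ 50p ≥ 39 ⇒ p ≥ 39/50.

39/50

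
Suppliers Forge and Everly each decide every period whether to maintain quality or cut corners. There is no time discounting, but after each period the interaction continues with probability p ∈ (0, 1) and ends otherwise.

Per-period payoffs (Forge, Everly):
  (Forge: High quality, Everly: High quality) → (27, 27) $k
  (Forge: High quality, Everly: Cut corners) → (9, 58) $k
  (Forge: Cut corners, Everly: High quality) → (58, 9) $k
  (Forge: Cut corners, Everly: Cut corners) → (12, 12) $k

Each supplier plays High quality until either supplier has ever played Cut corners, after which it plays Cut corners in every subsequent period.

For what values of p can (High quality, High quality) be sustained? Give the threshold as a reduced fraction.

Expected cooperation value is 27 + p·27 + p²·27 + … = 27/(1−p); deviation gives 58 + p·12/(1−p).
27 ≥ 58(1−p) + 12p ⇒ 46p ≥ 31 ⇒ p ≥ 31/46.

31/46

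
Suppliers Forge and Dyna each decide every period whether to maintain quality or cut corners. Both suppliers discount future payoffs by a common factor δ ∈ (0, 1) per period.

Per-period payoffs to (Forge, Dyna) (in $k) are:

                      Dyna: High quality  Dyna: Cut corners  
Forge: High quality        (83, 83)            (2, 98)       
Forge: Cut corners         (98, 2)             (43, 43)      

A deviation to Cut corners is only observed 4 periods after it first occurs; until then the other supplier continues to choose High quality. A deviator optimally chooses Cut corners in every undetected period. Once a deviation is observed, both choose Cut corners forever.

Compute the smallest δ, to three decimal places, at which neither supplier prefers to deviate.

The best deviation is to choose Cut corners for all 4 undetected periods, earning 98 each, then 43 forever once detected.
Deviation value: 98(1−δ^4)/(1−δ) + 43δ^4/(1−δ); cooperation value: 83/(1−δ).
IC: 83 ≥ 98(1−δ^4) + 43δ^4 = 98 − 55δ^4.
So δ^4 ≥ 15/55 = 3/11, giving δ ≥ (3/11)^(1/4) ≈ 0.723.

0.723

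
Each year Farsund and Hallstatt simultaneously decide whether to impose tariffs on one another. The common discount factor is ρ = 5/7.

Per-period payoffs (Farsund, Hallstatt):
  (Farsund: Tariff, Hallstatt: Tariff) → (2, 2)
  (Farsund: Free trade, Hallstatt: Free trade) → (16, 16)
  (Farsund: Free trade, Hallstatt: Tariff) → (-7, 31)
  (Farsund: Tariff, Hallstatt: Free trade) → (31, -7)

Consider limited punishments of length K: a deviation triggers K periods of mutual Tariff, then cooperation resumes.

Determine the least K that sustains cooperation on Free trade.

No profitable deviation requires (16−2)(ρ+…+ρ^K) ≥ 31−16, i.e. ρ+…+ρ^K ≥ 15/14 ≈ 1.0714.
With ρ = 5/7, the partial sums are K=1: 0.7143, K=2: 1.2245.
K = 2 is the first length at which the sum reaches 1.0714.

2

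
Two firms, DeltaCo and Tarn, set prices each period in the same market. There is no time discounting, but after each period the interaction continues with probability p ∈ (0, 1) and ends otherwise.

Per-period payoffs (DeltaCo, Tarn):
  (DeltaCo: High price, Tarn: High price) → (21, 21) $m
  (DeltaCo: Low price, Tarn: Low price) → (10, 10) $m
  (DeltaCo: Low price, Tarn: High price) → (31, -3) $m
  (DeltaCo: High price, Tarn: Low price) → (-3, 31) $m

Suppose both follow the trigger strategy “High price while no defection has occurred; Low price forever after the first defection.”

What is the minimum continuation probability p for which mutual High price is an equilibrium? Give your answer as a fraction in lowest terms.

Expected cooperation value is 21 + p·21 + p²·21 + … = 21/(1−p); deviation gives 31 + p·10/(1−p).
21 ≥ 31(1−p) + 10p ⇒ 21p ≥ 10 ⇒ p ≥ 10/21.

10/21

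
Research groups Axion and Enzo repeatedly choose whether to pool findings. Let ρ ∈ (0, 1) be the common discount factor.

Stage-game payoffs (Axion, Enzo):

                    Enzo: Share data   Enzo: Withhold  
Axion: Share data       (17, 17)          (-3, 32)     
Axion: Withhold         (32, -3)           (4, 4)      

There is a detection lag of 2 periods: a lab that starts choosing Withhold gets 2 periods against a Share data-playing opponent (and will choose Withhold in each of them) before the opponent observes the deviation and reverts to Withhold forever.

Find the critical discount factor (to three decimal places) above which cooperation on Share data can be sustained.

0.732

The best deviation is to choose Withhold for all 2 undetected periods, earning 32 each, then 4 forever once detected.
Deviation value: 32(1−ρ^2)/(1−ρ) + 4ρ^2/(1−ρ); cooperation value: 17/(1−ρ).
IC: 17 ≥ 32(1−ρ^2) + 4ρ^2 = 32 − 28ρ^2.
So ρ^2 ≥ 15/28, giving ρ ≥ (15/28)^(1/2) ≈ 0.732.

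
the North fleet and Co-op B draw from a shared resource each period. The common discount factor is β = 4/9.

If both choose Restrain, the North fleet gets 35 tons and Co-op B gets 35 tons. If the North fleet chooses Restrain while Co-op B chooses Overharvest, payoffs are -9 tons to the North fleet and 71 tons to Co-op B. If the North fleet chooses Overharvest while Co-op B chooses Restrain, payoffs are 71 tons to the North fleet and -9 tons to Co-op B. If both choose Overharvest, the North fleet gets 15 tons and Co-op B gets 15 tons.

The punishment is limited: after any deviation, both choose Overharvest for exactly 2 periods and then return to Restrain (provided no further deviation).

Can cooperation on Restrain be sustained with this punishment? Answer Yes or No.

No

Comparing payoff streams over the 3 periods until play realigns: cooperate → 35(1+β+…+β^2); deviate → 71 + 15(β+…+β^2).
Cooperation is sustained iff (35−15)(β+…+β^2) ≥ 71−35.
β+…+β^2 = 4/9·(1−(4/9)^2)/(1−4/9) = 0.6420, and (71−35)/(35−15) = 1.8000.
0.6420 < 1.8000, so cooperation is not sustainable.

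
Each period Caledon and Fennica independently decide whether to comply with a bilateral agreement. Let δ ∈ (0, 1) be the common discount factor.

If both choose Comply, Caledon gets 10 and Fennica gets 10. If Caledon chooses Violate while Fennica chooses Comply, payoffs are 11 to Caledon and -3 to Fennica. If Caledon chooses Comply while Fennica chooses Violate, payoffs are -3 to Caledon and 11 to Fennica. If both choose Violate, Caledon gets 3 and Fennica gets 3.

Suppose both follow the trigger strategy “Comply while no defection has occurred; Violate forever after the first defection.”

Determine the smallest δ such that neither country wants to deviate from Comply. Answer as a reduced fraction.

1/8

One-period gain from deviating is 11 − 10 = 1. The loss is 10 − 3 = 7 in every subsequent period, with present value 7·δ/(1−δ).
Deviation is unprofitable when 7·δ/(1−δ) ≥ 1, i.e. δ/(1−δ) ≥ 1/7.
Equivalently δ ≥ 1/(1+7) = 1/8.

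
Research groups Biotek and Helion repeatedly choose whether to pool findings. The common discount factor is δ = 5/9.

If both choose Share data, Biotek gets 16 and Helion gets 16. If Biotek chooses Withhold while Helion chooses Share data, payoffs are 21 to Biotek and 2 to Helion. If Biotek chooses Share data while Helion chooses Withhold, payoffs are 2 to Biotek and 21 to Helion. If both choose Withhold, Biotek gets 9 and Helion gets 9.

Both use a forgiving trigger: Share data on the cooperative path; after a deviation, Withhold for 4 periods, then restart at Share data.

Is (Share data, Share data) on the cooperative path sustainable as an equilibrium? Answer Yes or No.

Yes

A one-shot deviation gives 21 now, then 9 for 4 periods, then back to 16.
Gain from deviating: (21−16) today; loss: (16−9) in each of the next 4 periods.
No-deviation condition: (16−9)(δ+…+δ^4) ≥ 21−16, i.e. δ+…+δ^4 ≥ 5/7.
At δ = 5/9: δ+…+δ^4 = 1.1309 ≥ 0.7143.
So cooperation is sustainable.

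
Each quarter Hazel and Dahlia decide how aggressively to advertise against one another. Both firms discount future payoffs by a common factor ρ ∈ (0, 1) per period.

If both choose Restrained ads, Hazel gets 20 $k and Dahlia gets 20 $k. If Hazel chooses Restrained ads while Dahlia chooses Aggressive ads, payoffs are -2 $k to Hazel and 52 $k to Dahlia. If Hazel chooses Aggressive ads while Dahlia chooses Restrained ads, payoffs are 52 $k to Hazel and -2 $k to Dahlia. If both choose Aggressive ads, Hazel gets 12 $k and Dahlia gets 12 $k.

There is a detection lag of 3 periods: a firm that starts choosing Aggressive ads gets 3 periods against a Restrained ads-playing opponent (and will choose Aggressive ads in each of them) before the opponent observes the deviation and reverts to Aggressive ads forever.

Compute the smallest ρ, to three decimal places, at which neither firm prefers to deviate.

0.928

A deviator earns 52 for 3 periods, then 12 forever; cooperating earns 20 forever. Multiplying the IC by (1−ρ):
20 ≥ 52(1−ρ^3) + 12ρ^3, so 40·ρ^3 ≥ 32 and ρ^3 ≥ 4/5.
ρ ≥ (4/5)^(1/3) ≈ 0.928.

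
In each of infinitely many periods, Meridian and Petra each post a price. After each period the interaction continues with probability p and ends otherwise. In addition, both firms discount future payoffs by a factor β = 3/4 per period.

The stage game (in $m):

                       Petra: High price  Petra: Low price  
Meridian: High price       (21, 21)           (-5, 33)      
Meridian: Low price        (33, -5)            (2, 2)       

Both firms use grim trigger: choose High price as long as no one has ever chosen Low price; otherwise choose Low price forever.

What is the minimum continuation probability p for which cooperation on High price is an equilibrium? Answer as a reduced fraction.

16/31

With continuation probability p and discount β, the effective per-period discount factor is βp.
Grim-trigger IC: βp ≥ (33−21)/(33−2) = 12/31.
So p ≥ (12/31)/(3/4) = 16/31.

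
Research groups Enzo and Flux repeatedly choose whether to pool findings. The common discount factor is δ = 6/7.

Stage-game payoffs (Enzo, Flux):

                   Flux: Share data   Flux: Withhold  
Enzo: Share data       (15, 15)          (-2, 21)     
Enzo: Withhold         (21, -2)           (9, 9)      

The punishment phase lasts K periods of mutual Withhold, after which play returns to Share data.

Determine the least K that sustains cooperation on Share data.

2

IC: δ(1−δ^K)/(1−δ) ≥ (21−15)/(15−9) = 1.
With δ = 6/7: need 1 − δ^K ≥ 1·(1−6/7)/(6/7), i.e. δ^K ≤ 0.8333.
Since (6/7)^1 = 0.8571 and (6/7)^2 = 0.7347, the smallest such K is 2.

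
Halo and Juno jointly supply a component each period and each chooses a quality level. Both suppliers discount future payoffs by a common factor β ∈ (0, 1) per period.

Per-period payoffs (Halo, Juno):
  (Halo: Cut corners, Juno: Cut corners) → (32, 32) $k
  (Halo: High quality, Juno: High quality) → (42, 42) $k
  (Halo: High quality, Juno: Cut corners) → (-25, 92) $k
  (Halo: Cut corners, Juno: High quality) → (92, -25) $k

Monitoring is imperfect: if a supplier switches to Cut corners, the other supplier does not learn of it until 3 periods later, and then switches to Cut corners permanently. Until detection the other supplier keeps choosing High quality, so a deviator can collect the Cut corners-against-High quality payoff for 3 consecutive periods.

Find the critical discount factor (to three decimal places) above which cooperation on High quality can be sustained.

A deviator earns 92 for 3 periods, then 32 forever; cooperating earns 42 forever. Multiplying the IC by (1−β):
42 ≥ 92(1−β^3) + 32β^3, so 60·β^3 ≥ 50 and β^3 ≥ 5/6.
β ≥ (5/6)^(1/3) ≈ 0.941.

0.941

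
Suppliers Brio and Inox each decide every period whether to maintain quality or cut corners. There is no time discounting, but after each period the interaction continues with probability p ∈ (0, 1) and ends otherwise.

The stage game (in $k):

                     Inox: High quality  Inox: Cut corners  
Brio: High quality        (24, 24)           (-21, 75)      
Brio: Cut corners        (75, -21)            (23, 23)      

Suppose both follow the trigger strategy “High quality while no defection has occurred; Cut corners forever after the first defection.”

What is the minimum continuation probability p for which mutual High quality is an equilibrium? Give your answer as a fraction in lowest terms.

51/52

Expected cooperation value is 24 + p·24 + p²·24 + … = 24/(1−p); deviation gives 75 + p·23/(1−p).
24 ≥ 75(1−p) + 23p ⇒ 52p ≥ 51 ⇒ p ≥ 51/52.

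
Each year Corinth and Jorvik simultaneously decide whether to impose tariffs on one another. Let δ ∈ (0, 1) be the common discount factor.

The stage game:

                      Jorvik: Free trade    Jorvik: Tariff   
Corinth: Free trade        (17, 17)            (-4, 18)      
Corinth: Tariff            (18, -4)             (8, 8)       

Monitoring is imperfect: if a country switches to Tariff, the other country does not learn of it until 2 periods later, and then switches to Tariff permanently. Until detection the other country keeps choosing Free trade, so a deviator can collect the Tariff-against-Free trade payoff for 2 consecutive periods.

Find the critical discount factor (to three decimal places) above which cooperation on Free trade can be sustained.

The best deviation is to choose Tariff for all 2 undetected periods, earning 18 each, then 8 forever once detected.
Deviation value: 18(1−δ^2)/(1−δ) + 8δ^2/(1−δ); cooperation value: 17/(1−δ).
IC: 17 ≥ 18(1−δ^2) + 8δ^2 = 18 − 10δ^2.
So δ^2 ≥ 1/10, giving δ ≥ (1/10)^(1/2) ≈ 0.316.

0.316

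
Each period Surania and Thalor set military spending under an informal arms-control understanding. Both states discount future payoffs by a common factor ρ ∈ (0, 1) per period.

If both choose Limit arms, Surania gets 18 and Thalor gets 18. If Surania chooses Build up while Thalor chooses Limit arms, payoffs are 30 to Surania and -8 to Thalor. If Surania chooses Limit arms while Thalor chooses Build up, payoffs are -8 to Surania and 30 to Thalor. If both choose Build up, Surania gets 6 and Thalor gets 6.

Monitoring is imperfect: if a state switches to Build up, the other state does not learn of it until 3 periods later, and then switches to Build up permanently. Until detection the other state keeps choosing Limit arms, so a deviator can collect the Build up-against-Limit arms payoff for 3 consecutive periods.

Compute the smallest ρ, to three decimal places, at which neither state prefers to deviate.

The best deviation is to choose Build up for all 3 undetected periods, earning 30 each, then 6 forever once detected.
Deviation value: 30(1−ρ^3)/(1−ρ) + 6ρ^3/(1−ρ); cooperation value: 18/(1−ρ).
IC: 18 ≥ 30(1−ρ^3) + 6ρ^3 = 30 − 24ρ^3.
So ρ^3 ≥ 12/24 = 1/2, giving ρ ≥ (1/2)^(1/3) ≈ 0.794.

0.794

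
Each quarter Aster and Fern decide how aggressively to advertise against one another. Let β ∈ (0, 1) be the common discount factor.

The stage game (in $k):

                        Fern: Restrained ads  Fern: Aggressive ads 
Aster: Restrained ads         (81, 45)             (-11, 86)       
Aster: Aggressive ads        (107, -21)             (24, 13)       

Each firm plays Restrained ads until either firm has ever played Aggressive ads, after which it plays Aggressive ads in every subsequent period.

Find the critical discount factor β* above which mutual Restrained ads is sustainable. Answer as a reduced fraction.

41/73

Aster's threshold: (107−81)/(107−24) = 26/83.
Fern's threshold: (86−45)/(86−13) = 41/73.
26/83 < 41/73, so Fern binds and β* = 41/73.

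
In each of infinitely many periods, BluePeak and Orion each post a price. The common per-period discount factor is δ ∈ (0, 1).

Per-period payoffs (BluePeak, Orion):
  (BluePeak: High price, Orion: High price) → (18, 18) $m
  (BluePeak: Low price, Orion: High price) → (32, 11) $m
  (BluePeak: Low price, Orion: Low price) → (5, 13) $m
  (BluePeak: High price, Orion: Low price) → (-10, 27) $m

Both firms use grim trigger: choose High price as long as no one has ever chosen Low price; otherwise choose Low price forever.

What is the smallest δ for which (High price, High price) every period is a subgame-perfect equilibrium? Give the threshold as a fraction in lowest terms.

9/14

BluePeak's threshold: (32−18)/(32−5) = 14/27.
Orion's threshold: (27−18)/(27−13) = 9/14.
14/27 < 9/14, so Orion binds and δ* = 9/14.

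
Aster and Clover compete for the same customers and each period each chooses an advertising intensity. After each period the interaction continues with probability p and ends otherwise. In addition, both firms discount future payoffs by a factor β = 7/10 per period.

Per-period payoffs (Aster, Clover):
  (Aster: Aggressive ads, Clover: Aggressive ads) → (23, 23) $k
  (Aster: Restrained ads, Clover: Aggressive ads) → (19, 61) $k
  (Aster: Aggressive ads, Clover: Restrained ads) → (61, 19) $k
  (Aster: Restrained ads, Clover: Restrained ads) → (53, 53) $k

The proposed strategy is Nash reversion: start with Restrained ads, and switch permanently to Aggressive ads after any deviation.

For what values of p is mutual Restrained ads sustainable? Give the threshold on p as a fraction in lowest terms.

Expected continuation weight on next period's payoff is β·p = 7/10·p, which plays the role of the discount factor.
Cooperation requires 7/10·p ≥ (61−53)/(61−23) = 4/19, hence p ≥ 40/133.

40/133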